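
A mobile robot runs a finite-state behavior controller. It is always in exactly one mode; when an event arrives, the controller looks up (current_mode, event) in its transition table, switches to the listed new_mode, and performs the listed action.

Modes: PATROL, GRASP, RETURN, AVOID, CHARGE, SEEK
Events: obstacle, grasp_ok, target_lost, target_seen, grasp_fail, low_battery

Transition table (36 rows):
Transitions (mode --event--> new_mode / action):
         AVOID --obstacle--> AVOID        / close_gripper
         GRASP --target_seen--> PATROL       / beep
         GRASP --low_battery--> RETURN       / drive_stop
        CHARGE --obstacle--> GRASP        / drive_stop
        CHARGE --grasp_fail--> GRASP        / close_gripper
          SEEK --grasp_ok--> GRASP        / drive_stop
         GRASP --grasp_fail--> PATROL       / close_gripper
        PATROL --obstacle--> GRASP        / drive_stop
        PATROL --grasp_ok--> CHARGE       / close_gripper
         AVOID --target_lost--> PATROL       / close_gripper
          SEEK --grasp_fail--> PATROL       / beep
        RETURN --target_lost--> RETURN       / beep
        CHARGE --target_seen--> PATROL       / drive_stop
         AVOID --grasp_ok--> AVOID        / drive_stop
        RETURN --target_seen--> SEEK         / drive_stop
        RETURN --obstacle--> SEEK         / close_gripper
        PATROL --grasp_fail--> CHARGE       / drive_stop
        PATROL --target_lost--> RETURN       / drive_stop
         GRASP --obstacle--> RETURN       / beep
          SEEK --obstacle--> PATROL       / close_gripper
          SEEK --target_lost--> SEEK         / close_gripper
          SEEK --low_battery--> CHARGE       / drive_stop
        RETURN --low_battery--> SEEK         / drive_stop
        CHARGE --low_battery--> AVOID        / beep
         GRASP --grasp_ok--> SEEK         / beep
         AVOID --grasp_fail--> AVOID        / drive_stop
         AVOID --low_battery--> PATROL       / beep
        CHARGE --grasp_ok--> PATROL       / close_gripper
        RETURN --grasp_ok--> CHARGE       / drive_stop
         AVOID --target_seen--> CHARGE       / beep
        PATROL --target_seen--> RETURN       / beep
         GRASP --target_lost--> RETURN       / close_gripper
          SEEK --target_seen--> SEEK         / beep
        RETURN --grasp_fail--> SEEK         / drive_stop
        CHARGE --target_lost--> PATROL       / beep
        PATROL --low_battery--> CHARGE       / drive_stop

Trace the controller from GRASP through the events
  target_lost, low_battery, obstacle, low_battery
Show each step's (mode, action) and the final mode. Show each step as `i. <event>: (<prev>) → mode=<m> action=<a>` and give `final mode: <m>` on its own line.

final mode: CHARGE

1. target_lost: (GRASP) → mode=RETURN action=close_gripper
2. low_battery: (RETURN) → mode=SEEK action=drive_stop
3. obstacle: (SEEK) → mode=PATROL action=close_gripper
4. low_battery: (PATROL) → mode=CHARGE action=drive_stop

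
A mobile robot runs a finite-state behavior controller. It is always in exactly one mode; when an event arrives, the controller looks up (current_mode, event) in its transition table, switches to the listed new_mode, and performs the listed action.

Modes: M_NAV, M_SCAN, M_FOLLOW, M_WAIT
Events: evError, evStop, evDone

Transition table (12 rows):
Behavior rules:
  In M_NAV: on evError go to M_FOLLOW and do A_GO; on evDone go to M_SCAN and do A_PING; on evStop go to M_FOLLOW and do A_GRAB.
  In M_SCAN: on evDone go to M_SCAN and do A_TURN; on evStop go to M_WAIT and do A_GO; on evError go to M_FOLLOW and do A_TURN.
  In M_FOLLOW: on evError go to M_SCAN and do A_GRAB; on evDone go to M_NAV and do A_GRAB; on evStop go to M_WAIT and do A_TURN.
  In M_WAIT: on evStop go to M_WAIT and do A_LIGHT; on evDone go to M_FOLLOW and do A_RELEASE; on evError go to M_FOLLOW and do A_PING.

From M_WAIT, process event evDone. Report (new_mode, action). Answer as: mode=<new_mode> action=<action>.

current mode = M_WAIT; filter table to that mode:
  (M_WAIT, evStop) → (M_WAIT, A_LIGHT)
  (M_WAIT, evDone) → (M_FOLLOW, A_RELEASE)  ← event matches
  (M_WAIT, evError) → (M_FOLLOW, A_PING)
event = evDone selects (M_FOLLOW, A_RELEASE)

mode=M_FOLLOW action=A_RELEASE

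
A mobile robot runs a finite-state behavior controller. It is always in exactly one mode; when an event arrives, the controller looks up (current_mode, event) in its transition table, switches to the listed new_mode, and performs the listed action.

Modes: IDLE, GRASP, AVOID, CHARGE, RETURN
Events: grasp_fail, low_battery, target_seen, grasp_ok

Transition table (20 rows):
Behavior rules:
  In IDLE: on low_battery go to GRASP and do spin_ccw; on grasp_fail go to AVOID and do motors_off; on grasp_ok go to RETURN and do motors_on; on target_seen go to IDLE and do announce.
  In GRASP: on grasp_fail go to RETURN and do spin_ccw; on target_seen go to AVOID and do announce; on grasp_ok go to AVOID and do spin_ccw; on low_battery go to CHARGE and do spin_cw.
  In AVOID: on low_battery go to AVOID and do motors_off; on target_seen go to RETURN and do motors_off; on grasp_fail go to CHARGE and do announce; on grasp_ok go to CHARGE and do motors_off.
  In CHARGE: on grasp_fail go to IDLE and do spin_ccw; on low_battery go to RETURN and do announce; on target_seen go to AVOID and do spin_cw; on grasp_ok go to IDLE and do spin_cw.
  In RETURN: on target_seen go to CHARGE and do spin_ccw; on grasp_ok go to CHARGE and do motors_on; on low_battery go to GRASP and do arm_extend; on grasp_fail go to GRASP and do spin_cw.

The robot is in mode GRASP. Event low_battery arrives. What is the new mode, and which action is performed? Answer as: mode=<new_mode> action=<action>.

current mode = GRASP; filter table to that mode:
  (GRASP, grasp_fail) → (RETURN, spin_ccw)
  (GRASP, target_seen) → (AVOID, announce)
  (GRASP, grasp_ok) → (AVOID, spin_ccw)
  (GRASP, low_battery) → (CHARGE, spin_cw)  ← event matches
event = low_battery selects (CHARGE, spin_cw)

mode=CHARGE action=spin_cw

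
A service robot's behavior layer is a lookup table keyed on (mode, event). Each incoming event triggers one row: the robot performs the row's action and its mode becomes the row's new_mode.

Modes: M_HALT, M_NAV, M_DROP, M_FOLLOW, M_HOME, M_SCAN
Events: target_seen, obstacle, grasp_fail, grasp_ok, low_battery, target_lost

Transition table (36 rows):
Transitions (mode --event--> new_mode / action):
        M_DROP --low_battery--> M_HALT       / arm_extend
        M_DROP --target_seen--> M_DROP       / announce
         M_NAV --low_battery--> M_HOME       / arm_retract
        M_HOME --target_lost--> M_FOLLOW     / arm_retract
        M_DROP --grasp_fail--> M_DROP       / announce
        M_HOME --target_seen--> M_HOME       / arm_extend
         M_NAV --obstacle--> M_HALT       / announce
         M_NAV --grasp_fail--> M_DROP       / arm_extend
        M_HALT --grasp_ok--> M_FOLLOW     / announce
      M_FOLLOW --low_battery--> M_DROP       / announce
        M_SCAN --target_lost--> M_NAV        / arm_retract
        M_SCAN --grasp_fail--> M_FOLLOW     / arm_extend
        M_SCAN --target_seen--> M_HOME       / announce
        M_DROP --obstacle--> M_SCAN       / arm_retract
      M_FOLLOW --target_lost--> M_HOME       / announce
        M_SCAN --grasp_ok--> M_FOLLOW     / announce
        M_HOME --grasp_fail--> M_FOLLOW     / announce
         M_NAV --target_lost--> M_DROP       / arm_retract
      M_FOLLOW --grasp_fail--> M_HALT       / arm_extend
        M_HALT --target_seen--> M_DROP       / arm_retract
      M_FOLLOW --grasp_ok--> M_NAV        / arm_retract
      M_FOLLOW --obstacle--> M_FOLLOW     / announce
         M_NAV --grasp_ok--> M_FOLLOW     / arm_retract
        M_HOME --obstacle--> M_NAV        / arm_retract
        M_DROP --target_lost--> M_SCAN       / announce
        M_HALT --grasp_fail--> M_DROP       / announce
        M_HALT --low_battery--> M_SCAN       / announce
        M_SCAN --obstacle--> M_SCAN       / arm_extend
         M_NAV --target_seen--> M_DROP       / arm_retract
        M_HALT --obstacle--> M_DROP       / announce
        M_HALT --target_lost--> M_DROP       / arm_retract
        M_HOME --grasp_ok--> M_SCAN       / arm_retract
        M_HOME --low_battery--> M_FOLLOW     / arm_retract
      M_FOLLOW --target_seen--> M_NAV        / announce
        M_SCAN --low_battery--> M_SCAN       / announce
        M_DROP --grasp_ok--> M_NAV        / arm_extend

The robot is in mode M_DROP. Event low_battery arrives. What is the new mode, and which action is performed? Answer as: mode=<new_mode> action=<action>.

current mode = M_DROP; filter table to that mode:
  (M_DROP, low_battery) → (M_HALT, arm_extend)  ← event matches
  (M_DROP, target_seen) → (M_DROP, announce)
  (M_DROP, grasp_fail) → (M_DROP, announce)
  (M_DROP, obstacle) → (M_SCAN, arm_retract)
  (M_DROP, target_lost) → (M_SCAN, announce)
  (M_DROP, grasp_ok) → (M_NAV, arm_extend)
event = low_battery selects (M_HALT, arm_extend)

mode=M_HALT action=arm_extend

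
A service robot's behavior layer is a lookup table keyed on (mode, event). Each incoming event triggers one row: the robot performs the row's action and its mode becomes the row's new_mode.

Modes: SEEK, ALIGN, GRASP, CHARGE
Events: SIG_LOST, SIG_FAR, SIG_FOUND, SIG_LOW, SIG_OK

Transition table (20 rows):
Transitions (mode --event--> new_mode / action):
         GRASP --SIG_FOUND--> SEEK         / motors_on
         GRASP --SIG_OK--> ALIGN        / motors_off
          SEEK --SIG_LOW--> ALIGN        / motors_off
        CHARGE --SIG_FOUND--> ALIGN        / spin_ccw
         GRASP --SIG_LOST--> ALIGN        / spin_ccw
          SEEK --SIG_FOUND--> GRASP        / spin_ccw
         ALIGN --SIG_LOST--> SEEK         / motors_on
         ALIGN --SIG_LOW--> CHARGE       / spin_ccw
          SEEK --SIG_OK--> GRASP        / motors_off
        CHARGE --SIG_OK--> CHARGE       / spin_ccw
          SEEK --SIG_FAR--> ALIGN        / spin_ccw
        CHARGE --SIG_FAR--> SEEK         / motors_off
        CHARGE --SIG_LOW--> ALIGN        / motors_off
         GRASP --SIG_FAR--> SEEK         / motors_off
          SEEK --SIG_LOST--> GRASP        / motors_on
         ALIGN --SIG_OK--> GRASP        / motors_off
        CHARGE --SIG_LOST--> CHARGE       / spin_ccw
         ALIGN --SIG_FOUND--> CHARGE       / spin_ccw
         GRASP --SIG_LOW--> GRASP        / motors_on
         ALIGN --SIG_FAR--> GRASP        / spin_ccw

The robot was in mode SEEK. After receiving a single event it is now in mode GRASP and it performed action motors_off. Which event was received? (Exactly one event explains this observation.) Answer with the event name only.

try SIG_LOST: (SEEK, SIG_LOST) → (GRASP, motors_on)
try SIG_FAR: (SEEK, SIG_FAR) → (ALIGN, spin_ccw)
try SIG_FOUND: (SEEK, SIG_FOUND) → (GRASP, spin_ccw)
try SIG_LOW: (SEEK, SIG_LOW) → (ALIGN, motors_off)
try SIG_OK: (SEEK, SIG_OK) → (GRASP, motors_off)  ← matches

SIG_OK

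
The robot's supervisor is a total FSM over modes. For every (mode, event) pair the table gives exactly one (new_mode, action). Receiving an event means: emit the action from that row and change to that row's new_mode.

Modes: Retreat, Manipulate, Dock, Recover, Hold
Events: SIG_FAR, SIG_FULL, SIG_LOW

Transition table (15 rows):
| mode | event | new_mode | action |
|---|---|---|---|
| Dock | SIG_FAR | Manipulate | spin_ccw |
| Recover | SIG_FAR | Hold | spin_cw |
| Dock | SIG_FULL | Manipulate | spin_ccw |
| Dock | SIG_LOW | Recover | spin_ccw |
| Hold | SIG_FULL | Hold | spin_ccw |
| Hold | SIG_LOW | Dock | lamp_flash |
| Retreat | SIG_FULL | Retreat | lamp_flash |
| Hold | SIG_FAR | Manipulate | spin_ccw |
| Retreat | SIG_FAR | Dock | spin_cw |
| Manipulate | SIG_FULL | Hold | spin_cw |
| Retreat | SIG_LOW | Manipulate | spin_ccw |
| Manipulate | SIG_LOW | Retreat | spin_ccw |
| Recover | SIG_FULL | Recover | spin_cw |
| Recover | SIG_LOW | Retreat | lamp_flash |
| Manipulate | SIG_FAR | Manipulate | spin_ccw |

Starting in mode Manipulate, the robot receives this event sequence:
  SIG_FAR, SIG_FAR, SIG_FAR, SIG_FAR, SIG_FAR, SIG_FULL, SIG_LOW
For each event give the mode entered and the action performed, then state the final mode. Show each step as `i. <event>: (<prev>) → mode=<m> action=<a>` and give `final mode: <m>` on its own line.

1. SIG_FAR: (Manipulate) → mode=Manipulate action=spin_ccw
2. SIG_FAR: (Manipulate) → mode=Manipulate action=spin_ccw
3. SIG_FAR: (Manipulate) → mode=Manipulate action=spin_ccw
4. SIG_FAR: (Manipulate) → mode=Manipulate action=spin_ccw
5. SIG_FAR: (Manipulate) → mode=Manipulate action=spin_ccw
6. SIG_FULL: (Manipulate) → mode=Hold action=spin_cw
7. SIG_LOW: (Hold) → mode=Dock action=lamp_flash

final mode: Dock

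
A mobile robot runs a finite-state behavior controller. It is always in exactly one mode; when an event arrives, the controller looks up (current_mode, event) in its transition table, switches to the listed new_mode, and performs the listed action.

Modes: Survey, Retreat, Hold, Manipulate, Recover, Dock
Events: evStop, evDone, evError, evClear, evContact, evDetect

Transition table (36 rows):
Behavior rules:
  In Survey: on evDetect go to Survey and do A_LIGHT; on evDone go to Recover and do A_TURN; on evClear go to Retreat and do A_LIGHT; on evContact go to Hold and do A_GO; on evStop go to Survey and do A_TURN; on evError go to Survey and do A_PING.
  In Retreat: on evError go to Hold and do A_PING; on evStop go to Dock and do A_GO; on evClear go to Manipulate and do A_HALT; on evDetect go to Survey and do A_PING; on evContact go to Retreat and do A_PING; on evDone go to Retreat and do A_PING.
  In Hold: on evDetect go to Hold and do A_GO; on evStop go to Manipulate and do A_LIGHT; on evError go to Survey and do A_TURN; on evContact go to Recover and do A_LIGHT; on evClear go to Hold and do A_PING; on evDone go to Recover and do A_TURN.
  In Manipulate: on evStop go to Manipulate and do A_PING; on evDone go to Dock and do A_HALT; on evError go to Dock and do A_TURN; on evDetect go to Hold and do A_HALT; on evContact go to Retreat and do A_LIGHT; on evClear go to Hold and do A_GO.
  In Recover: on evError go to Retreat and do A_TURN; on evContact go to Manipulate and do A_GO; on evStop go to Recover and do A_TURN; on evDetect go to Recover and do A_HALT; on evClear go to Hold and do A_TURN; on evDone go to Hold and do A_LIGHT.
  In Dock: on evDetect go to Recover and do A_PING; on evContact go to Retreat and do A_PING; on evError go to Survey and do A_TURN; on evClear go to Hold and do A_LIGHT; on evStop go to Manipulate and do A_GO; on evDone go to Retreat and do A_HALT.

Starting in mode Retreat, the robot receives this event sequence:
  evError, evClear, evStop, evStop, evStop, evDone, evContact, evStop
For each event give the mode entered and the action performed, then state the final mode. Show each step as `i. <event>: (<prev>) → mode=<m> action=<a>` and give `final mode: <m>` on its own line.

1. evError: (Retreat) → mode=Hold action=A_PING
2. evClear: (Hold) → mode=Hold action=A_PING
3. evStop: (Hold) → mode=Manipulate action=A_LIGHT
4. evStop: (Manipulate) → mode=Manipulate action=A_PING
5. evStop: (Manipulate) → mode=Manipulate action=A_PING
6. evDone: (Manipulate) → mode=Dock action=A_HALT
7. evContact: (Dock) → mode=Retreat action=A_PING
8. evStop: (Retreat) → mode=Dock action=A_GO

final mode: Dock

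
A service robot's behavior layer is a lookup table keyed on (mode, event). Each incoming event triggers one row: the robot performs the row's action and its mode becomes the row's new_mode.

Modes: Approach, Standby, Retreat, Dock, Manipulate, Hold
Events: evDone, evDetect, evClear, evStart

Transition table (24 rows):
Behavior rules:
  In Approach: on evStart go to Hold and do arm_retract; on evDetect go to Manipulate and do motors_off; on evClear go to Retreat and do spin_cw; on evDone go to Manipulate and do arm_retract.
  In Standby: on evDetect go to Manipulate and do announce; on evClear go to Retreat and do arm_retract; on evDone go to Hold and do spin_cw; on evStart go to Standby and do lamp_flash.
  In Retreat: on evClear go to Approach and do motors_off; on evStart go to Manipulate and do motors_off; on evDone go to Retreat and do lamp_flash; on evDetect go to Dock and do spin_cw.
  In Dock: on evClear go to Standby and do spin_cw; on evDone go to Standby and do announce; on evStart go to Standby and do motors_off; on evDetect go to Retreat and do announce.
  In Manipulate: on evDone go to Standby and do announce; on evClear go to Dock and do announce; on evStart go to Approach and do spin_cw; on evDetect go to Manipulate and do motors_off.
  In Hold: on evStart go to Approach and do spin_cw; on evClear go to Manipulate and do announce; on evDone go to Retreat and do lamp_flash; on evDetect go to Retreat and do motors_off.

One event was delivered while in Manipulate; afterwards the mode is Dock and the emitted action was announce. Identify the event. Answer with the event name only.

evClear

try evDone: (Manipulate, evDone) → (Standby, announce)
try evDetect: (Manipulate, evDetect) → (Manipulate, motors_off)
try evClear: (Manipulate, evClear) → (Dock, announce)  ← matches
try evStart: (Manipulate, evStart) → (Approach, spin_cw)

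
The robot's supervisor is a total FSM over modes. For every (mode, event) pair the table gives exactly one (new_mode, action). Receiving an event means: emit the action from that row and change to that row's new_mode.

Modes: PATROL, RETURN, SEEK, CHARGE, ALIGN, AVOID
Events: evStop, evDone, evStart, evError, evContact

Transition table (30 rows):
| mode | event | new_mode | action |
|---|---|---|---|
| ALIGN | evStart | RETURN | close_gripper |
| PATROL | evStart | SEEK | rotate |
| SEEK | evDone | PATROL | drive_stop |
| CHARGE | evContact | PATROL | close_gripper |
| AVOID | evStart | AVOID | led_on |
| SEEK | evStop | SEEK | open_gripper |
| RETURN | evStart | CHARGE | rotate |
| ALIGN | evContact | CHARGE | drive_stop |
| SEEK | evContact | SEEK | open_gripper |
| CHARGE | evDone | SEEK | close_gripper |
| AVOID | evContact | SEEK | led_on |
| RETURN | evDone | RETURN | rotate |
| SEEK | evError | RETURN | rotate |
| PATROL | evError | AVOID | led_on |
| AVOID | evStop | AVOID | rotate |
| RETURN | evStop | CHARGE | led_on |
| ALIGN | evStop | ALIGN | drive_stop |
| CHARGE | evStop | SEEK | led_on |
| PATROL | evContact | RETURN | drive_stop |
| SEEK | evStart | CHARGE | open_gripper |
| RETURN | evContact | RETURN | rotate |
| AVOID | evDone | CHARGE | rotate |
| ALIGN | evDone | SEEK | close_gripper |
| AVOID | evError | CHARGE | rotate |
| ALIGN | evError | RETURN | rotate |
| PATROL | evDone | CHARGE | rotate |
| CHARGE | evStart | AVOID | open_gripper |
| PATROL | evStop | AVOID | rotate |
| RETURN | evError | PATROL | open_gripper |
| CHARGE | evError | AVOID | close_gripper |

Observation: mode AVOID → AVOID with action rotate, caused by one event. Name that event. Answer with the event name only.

try evStop: (AVOID, evStop) → (AVOID, rotate)  ← matches
try evDone: (AVOID, evDone) → (CHARGE, rotate)
try evStart: (AVOID, evStart) → (AVOID, led_on)
try evError: (AVOID, evError) → (CHARGE, rotate)
try evContact: (AVOID, evContact) → (SEEK, led_on)

evStop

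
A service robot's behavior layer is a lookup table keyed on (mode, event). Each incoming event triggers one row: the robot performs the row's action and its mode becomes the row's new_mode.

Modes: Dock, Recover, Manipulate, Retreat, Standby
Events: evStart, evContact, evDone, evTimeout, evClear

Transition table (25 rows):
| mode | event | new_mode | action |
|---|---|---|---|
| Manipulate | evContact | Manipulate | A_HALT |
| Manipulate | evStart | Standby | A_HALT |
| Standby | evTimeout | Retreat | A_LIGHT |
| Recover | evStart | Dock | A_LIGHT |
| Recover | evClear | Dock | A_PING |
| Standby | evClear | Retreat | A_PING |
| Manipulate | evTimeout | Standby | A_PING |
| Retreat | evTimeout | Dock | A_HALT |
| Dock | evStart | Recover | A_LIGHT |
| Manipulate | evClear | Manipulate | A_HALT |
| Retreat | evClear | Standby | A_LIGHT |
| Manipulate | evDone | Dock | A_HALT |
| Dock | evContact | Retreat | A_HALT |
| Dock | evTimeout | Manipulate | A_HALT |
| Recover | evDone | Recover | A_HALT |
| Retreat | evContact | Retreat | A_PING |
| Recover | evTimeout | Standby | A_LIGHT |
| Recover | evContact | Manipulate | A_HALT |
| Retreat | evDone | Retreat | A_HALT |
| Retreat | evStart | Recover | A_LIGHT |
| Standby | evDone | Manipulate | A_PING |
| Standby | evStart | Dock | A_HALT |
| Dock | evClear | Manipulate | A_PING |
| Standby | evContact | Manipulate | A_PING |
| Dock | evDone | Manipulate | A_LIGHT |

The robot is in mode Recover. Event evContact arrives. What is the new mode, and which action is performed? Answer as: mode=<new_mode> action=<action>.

mode=Manipulate action=A_HALT

current mode = Recover; filter table to that mode:
  (Recover, evStart) → (Dock, A_LIGHT)
  (Recover, evClear) → (Dock, A_PING)
  (Recover, evDone) → (Recover, A_HALT)
  (Recover, evTimeout) → (Standby, A_LIGHT)
  (Recover, evContact) → (Manipulate, A_HALT)  ← event matches
event = evContact selects (Manipulate, A_HALT)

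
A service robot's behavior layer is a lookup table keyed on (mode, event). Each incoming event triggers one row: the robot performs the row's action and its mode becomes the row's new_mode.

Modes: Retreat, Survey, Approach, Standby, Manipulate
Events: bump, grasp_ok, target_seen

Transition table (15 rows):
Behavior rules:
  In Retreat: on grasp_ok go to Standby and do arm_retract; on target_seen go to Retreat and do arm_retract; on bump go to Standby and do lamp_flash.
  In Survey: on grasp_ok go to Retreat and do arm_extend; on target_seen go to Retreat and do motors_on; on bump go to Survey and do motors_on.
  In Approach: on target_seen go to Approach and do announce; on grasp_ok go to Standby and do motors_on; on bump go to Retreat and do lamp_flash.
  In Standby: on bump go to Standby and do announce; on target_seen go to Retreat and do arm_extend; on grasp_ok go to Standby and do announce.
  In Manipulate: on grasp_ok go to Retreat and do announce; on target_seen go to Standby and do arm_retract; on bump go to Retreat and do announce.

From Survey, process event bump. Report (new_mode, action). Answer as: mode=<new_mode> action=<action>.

current mode = Survey; filter table to that mode:
  (Survey, grasp_ok) → (Retreat, arm_extend)
  (Survey, target_seen) → (Retreat, motors_on)
  (Survey, bump) → (Survey, motors_on)  ← event matches
event = bump selects (Survey, motors_on)

mode=Survey action=motors_on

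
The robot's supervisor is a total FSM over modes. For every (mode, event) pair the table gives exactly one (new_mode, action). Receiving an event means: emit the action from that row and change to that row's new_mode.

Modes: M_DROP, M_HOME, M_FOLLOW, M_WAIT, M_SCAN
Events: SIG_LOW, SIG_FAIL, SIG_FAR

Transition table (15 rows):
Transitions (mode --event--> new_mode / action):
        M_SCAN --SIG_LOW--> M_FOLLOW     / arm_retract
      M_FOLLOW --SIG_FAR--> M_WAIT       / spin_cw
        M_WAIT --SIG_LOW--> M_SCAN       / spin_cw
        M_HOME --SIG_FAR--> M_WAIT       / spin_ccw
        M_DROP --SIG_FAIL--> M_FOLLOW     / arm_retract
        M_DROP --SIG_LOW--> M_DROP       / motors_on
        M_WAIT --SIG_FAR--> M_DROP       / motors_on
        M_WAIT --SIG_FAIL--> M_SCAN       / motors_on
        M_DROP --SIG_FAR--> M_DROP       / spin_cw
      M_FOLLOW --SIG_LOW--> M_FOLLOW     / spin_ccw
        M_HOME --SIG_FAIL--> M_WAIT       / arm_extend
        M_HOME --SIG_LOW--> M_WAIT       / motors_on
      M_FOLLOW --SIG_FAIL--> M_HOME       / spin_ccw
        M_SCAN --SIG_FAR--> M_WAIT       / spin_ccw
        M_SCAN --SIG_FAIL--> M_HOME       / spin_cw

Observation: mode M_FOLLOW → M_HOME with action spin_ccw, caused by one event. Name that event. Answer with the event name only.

SIG_FAIL

try SIG_LOW: (M_FOLLOW, SIG_LOW) → (M_FOLLOW, spin_ccw)
try SIG_FAIL: (M_FOLLOW, SIG_FAIL) → (M_HOME, spin_ccw)  ← matches
try SIG_FAR: (M_FOLLOW, SIG_FAR) → (M_WAIT, spin_cw)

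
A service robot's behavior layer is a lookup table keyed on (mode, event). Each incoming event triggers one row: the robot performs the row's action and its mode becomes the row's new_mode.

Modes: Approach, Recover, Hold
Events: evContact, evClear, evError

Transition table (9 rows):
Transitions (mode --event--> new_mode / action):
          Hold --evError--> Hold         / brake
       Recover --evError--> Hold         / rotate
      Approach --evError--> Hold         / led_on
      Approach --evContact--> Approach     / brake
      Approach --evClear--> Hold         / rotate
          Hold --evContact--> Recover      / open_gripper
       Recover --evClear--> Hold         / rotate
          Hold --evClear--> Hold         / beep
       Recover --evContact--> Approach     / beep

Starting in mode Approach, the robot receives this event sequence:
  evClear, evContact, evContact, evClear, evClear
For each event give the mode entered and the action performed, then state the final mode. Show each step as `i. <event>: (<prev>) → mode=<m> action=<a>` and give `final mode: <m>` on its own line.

1. evClear: (Approach) → mode=Hold action=rotate
2. evContact: (Hold) → mode=Recover action=open_gripper
3. evContact: (Recover) → mode=Approach action=beep
4. evClear: (Approach) → mode=Hold action=rotate
5. evClear: (Hold) → mode=Hold action=beep

final mode: Hold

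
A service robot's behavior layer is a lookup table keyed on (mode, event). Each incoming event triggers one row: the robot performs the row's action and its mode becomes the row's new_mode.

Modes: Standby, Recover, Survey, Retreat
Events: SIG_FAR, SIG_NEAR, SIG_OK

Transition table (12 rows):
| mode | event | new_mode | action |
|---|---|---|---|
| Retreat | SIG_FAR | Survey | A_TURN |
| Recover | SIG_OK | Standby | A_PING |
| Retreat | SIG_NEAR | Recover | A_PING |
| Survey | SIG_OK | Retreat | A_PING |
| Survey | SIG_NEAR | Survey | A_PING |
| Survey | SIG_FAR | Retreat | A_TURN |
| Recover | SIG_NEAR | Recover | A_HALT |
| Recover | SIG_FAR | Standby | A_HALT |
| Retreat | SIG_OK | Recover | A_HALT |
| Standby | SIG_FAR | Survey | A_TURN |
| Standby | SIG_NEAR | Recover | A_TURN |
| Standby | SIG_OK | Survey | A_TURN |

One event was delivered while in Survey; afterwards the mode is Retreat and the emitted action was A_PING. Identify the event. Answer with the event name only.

try SIG_FAR: (Survey, SIG_FAR) → (Retreat, A_TURN)
try SIG_NEAR: (Survey, SIG_NEAR) → (Survey, A_PING)
try SIG_OK: (Survey, SIG_OK) → (Retreat, A_PING)  ← matches

SIG_OK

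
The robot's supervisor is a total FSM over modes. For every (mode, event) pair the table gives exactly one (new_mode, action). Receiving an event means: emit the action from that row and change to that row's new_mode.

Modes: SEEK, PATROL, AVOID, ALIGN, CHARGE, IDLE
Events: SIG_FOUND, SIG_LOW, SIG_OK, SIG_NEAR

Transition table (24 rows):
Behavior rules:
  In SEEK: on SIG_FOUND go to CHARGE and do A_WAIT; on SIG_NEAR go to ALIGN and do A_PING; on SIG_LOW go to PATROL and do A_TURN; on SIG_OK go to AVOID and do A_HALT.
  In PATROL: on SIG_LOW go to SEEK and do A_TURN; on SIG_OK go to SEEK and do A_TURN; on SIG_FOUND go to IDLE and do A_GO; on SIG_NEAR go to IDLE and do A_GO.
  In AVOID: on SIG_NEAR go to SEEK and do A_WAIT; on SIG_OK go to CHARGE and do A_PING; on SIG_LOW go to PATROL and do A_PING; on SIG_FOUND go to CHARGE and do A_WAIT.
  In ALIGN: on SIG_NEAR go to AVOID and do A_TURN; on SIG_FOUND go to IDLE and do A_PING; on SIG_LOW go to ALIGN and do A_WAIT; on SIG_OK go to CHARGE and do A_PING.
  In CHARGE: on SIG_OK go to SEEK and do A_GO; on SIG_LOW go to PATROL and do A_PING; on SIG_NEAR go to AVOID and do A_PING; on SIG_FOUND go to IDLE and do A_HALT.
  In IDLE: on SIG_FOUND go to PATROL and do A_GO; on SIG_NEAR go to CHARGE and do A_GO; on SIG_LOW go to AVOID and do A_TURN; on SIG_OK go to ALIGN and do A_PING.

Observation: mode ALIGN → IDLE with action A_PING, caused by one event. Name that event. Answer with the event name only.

try SIG_FOUND: (ALIGN, SIG_FOUND) → (IDLE, A_PING)  ← matches
try SIG_LOW: (ALIGN, SIG_LOW) → (ALIGN, A_WAIT)
try SIG_OK: (ALIGN, SIG_OK) → (CHARGE, A_PING)
try SIG_NEAR: (ALIGN, SIG_NEAR) → (AVOID, A_TURN)

SIG_FOUND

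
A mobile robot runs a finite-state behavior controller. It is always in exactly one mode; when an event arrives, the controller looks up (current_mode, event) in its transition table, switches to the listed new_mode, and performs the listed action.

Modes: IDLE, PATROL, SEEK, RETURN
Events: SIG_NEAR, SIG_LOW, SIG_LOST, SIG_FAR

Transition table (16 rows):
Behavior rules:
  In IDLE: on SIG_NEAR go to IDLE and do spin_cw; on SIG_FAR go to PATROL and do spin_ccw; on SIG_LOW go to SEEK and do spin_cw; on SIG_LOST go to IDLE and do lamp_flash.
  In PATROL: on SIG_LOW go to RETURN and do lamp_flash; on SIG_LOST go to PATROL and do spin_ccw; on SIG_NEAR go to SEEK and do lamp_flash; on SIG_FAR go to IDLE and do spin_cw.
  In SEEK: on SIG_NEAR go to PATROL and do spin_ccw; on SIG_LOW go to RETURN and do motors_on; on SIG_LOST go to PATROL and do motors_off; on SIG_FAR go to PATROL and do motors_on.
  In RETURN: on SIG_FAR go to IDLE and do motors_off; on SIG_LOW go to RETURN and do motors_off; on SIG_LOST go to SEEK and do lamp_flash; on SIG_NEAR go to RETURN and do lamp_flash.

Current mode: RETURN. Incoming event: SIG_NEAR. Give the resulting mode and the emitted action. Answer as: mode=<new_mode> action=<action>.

current mode = RETURN; filter table to that mode:
  (RETURN, SIG_FAR) → (IDLE, motors_off)
  (RETURN, SIG_LOW) → (RETURN, motors_off)
  (RETURN, SIG_LOST) → (SEEK, lamp_flash)
  (RETURN, SIG_NEAR) → (RETURN, lamp_flash)  ← event matches
event = SIG_NEAR selects (RETURN, lamp_flash)

mode=RETURN action=lamp_flash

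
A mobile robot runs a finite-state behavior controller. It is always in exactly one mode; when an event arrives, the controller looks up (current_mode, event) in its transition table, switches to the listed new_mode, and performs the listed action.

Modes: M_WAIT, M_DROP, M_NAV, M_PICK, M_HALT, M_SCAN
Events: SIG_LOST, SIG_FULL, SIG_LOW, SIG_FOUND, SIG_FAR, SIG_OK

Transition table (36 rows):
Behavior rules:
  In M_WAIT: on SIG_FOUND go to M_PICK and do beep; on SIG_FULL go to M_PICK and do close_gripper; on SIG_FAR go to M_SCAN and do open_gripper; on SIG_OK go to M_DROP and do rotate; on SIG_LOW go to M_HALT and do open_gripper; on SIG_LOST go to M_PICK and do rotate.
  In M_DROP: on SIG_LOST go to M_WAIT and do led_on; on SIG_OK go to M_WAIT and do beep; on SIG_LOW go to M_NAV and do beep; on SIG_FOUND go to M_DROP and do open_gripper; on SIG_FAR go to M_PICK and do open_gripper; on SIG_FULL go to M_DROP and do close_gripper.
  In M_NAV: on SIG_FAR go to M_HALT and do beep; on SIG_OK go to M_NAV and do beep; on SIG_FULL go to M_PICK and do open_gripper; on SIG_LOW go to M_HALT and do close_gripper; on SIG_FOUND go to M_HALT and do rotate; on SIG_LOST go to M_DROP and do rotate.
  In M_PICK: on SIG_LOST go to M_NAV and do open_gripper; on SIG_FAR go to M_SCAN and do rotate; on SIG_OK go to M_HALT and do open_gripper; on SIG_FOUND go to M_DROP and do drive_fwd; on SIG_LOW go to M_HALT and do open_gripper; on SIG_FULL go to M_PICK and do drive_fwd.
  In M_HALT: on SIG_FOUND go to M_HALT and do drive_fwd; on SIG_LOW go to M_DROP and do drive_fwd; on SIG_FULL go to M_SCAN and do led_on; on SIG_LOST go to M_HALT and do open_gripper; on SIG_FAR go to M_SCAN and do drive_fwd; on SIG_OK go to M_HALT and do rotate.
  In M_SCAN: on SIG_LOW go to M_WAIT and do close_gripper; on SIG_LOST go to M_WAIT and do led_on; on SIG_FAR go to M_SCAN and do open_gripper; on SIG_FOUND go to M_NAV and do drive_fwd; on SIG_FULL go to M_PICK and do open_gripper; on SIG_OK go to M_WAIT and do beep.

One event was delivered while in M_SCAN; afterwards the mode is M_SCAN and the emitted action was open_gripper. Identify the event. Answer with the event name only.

SIG_FAR

try SIG_LOST: (M_SCAN, SIG_LOST) → (M_WAIT, led_on)
try SIG_FULL: (M_SCAN, SIG_FULL) → (M_PICK, open_gripper)
try SIG_LOW: (M_SCAN, SIG_LOW) → (M_WAIT, close_gripper)
try SIG_FOUND: (M_SCAN, SIG_FOUND) → (M_NAV, drive_fwd)
try SIG_FAR: (M_SCAN, SIG_FAR) → (M_SCAN, open_gripper)  ← matches
try SIG_OK: (M_SCAN, SIG_OK) → (M_WAIT, beep)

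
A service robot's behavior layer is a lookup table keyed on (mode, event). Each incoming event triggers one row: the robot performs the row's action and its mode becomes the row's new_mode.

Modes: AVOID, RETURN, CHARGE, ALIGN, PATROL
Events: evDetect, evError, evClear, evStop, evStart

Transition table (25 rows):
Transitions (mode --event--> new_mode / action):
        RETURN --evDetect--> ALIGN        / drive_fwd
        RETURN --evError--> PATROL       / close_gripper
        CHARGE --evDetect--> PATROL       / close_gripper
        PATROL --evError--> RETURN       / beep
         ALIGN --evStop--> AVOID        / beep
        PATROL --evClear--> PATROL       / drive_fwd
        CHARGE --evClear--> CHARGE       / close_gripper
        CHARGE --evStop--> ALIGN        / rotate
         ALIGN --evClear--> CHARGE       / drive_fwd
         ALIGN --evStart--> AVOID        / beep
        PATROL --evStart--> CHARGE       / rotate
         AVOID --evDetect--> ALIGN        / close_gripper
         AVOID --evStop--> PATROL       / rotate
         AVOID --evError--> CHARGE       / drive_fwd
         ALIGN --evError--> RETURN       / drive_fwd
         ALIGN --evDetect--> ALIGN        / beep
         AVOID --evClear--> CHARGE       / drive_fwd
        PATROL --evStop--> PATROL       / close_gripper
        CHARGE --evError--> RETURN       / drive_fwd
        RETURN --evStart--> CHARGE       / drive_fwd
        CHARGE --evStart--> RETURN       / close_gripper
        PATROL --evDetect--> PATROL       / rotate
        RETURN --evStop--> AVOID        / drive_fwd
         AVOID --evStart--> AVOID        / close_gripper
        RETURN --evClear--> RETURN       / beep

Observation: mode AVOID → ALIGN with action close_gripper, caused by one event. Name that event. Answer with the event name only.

try evDetect: (AVOID, evDetect) → (ALIGN, close_gripper)  ← matches
try evError: (AVOID, evError) → (CHARGE, drive_fwd)
try evClear: (AVOID, evClear) → (CHARGE, drive_fwd)
try evStop: (AVOID, evStop) → (PATROL, rotate)
try evStart: (AVOID, evStart) → (AVOID, close_gripper)

evDetect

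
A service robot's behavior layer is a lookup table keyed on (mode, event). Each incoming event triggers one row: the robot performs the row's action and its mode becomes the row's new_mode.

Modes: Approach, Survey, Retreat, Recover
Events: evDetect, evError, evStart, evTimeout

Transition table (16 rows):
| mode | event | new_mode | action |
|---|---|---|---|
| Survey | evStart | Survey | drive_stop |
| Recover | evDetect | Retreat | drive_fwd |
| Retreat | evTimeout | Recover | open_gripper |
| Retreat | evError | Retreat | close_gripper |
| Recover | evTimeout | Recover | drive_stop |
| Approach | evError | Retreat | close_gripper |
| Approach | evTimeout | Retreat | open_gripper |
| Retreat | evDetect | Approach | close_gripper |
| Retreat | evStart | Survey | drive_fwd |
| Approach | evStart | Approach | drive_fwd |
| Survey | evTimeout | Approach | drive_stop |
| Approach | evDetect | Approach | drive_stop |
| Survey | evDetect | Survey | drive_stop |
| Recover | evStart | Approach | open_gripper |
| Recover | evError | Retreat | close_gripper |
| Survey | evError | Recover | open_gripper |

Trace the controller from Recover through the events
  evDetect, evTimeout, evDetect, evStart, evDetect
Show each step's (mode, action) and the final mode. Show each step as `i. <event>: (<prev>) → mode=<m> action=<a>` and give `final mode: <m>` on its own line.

final mode: Survey

1. evDetect: (Recover) → mode=Retreat action=drive_fwd
2. evTimeout: (Retreat) → mode=Recover action=open_gripper
3. evDetect: (Recover) → mode=Retreat action=drive_fwd
4. evStart: (Retreat) → mode=Survey action=drive_fwd
5. evDetect: (Survey) → mode=Survey action=drive_stop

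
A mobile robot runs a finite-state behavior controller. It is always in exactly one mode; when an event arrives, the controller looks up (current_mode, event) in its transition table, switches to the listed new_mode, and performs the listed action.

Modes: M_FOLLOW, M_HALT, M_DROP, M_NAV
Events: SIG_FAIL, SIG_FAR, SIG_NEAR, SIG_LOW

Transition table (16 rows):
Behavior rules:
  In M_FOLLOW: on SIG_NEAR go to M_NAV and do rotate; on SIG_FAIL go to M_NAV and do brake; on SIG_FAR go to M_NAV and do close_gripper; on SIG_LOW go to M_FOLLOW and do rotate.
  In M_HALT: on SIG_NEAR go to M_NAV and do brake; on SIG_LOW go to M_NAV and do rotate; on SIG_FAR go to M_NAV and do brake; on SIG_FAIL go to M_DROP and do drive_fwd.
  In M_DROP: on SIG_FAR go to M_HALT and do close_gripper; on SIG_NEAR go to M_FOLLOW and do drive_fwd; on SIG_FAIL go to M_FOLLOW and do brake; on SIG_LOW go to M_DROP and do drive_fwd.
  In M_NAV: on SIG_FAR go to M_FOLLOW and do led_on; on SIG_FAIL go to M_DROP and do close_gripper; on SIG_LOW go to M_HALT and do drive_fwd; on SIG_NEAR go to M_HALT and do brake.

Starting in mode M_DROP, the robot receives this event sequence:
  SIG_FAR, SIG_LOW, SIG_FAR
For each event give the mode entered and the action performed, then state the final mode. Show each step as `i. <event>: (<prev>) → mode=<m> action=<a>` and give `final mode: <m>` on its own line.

final mode: M_FOLLOW

1. SIG_FAR: (M_DROP) → mode=M_HALT action=close_gripper
2. SIG_LOW: (M_HALT) → mode=M_NAV action=rotate
3. SIG_FAR: (M_NAV) → mode=M_FOLLOW action=led_on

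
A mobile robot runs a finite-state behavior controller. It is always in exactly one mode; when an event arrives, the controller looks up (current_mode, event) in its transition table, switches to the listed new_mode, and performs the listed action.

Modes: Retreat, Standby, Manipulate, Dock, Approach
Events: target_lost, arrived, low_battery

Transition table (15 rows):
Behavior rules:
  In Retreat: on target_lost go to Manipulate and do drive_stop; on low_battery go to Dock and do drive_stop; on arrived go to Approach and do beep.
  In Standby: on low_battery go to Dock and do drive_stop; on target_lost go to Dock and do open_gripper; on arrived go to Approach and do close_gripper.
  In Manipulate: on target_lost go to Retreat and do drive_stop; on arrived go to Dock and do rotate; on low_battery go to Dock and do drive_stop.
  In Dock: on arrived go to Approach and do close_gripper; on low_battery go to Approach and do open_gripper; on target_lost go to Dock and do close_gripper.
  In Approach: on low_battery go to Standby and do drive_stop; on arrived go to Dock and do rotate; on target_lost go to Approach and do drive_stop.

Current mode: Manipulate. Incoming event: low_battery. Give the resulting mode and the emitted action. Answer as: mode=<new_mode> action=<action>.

current mode = Manipulate; filter table to that mode:
  (Manipulate, target_lost) → (Retreat, drive_stop)
  (Manipulate, arrived) → (Dock, rotate)
  (Manipulate, low_battery) → (Dock, drive_stop)  ← event matches
event = low_battery selects (Dock, drive_stop)

mode=Dock action=drive_stop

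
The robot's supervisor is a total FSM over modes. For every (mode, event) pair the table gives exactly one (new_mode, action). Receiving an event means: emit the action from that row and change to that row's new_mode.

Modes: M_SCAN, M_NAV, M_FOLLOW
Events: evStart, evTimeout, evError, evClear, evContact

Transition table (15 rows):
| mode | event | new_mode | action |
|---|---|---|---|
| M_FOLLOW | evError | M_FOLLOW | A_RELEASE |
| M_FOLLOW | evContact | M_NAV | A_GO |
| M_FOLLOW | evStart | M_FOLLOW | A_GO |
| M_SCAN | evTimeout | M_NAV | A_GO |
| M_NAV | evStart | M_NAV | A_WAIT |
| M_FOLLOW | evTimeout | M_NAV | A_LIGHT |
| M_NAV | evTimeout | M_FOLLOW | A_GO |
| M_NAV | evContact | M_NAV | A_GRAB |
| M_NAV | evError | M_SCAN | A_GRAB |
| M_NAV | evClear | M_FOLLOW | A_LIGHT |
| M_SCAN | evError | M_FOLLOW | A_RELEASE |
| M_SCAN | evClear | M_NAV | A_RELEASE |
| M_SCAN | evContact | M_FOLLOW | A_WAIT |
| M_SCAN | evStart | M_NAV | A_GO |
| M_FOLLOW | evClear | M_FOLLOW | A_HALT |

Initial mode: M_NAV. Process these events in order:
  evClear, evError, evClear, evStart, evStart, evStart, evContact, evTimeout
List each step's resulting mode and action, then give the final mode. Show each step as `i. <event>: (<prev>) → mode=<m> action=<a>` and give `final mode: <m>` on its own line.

final mode: M_FOLLOW

1. evClear: (M_NAV) → mode=M_FOLLOW action=A_LIGHT
2. evError: (M_FOLLOW) → mode=M_FOLLOW action=A_RELEASE
3. evClear: (M_FOLLOW) → mode=M_FOLLOW action=A_HALT
4. evStart: (M_FOLLOW) → mode=M_FOLLOW action=A_GO
5. evStart: (M_FOLLOW) → mode=M_FOLLOW action=A_GO
6. evStart: (M_FOLLOW) → mode=M_FOLLOW action=A_GO
7. evContact: (M_FOLLOW) → mode=M_NAV action=A_GO
8. evTimeout: (M_NAV) → mode=M_FOLLOW action=A_GO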